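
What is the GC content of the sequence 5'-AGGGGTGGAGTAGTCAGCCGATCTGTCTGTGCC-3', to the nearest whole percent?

Counting bases: C=7, A=5, G=13, T=8
G+C = 13 + 7 = 20 out of 33 bases
%GC = 20/33 × 100 = 60.61% ≈ 61%

61%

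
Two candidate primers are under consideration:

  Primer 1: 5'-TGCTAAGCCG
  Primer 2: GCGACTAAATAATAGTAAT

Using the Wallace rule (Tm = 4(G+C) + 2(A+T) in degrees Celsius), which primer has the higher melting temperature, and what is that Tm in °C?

Primer 2, 48°C

Primer 1: A+T=4, G+C=6 → Tm = 2(4)+4(6) = 32°C
Primer 2: A+T=14, G+C=5 → Tm = 2(14)+4(5) = 48°C
32°C vs 48°C → primer 2 is higher.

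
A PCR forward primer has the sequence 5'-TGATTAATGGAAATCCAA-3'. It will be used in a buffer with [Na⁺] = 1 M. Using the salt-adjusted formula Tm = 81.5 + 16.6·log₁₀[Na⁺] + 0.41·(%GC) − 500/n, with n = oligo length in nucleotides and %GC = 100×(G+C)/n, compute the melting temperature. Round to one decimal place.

65.1°C

Length n = 18. Counting bases: C=2, A=8, T=5, G=3
G+C = 5, so %GC = 5/18 × 100 = 27.778%
Salt term: 16.6 × (0) = 0
GC term: 0.41 × 27.778 = 11.389; length term: −500/18 = −27.778
Tm = 81.5 + (0) + 11.389 − 27.778 = 65.111 → 65.1°C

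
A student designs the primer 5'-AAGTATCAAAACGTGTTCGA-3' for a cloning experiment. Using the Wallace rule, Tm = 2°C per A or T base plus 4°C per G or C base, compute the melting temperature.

Scanning the sequence gives T=5, C=3, A=8, G=4.
AT pairs contribute 13, GC pairs contribute 7.
Tm = 2(13) + 4(7) = 26 + 28 = 54°C

54°C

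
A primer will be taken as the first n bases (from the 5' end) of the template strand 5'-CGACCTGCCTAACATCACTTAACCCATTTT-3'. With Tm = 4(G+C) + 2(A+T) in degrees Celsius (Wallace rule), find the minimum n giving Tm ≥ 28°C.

n = 8

First 7 bases: CGACCTG → Tm = 24°C (< 28°C)
First 8 bases: CGACCTGC → Tm = 28°C (≥ 28°C)
Each additional base adds 2°C (A/T) or 4°C (G/C), so Tm is non-decreasing in n; n = 8 is the first length to reach 28°C.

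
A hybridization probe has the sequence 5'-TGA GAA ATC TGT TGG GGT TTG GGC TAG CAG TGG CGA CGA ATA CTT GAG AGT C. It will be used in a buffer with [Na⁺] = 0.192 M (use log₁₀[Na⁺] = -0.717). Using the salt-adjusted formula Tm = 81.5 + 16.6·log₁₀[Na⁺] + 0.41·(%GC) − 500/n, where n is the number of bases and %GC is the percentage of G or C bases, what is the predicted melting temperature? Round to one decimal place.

80.5°C

Length n = 52. Counting bases: T=14, G=19, C=7, A=12
G+C = 26, so %GC = 26/52 × 100 = 50%
Salt term: 16.6 × (-0.717) = -11.902
GC term: 0.41 × 50 = 20.5; length term: −500/52 = −9.615
Tm = 81.5 + (-11.902) + 20.5 − 9.615 = 80.483 → 80.5°C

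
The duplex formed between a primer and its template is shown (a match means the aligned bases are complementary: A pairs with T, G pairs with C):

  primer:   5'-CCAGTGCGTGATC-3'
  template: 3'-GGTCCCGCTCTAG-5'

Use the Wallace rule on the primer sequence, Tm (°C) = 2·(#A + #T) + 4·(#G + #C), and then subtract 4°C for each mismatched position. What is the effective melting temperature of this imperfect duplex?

34°C

Primer base counts: A=2, T=3, G=4, C=4 → A+T=5, G+C=8
Perfect-match Tm = 2(5) + 4(8) = 10 + 32 = 42°C
Mismatches (positions where the bases are not complementary): 2 (at positions 5, 9)
Effective Tm = 42 − 2×4 = 42 − 8 = 34°C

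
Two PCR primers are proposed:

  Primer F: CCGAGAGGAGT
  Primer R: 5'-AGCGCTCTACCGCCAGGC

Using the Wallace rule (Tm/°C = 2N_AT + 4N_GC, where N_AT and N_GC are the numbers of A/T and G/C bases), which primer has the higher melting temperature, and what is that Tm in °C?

Primer R, 62°C

Primer F: A+T=4, G+C=7 → Tm = 2(4)+4(7) = 36°C
Primer R: A+T=5, G+C=13 → Tm = 2(5)+4(13) = 62°C
36°C vs 62°C → primer R is higher.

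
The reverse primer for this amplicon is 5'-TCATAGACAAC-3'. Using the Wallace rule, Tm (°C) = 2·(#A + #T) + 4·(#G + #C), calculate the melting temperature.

Scanning the sequence gives A=5, G=1, T=2, C=3.
A+T = 7, G+C = 4
Tm = 4·4 + 2·7 = 16 + 14 = 30°C

30°C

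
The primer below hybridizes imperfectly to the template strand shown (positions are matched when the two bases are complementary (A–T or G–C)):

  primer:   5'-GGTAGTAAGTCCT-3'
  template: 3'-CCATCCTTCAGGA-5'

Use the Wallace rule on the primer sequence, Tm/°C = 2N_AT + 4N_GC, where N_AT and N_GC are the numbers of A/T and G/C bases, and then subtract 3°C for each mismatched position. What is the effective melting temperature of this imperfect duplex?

Primer base counts: A=3, T=4, G=4, C=2 → A+T=7, G+C=6
Perfect-match Tm = 2(7) + 4(6) = 14 + 24 = 38°C
Mismatches (positions where the bases are not complementary): 1 (at position 6)
Effective Tm = 38 − 1×3 = 38 − 3 = 35°C

35°C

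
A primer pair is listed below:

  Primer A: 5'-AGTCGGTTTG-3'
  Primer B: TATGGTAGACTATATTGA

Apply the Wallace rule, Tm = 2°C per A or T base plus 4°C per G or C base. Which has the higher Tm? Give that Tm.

Primer B, 46°C

Primer A: A+T=5, G+C=5 → Tm = 2(5)+4(5) = 30°C
Primer B: A+T=13, G+C=5 → Tm = 2(13)+4(5) = 46°C
30°C vs 46°C → primer B is higher.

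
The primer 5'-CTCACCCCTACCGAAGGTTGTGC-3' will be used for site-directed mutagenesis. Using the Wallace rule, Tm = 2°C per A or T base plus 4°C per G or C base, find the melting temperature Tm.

C=9, G=5, T=5, A=4
A+T = 9, G+C = 14
Tm = 2(9) + 4(14) = 18 + 56 = 74°C

74°C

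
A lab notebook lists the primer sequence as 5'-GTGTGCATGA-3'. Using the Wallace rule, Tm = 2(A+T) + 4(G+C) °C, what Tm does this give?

Counting bases: A=2, G=4, T=3, C=1
AT pairs contribute 5, GC pairs contribute 5.
Tm = 4·5 + 2·5 = 20 + 10 = 30°C

30°C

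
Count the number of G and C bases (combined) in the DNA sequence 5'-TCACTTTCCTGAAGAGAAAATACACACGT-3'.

Base counts: G=4, A=11, T=7, C=7
Total G or C: 4 + 7 = 11

11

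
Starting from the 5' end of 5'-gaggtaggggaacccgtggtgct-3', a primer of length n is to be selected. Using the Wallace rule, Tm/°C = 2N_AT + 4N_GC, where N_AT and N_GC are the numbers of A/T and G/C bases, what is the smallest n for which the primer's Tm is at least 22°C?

n = 7

First 6 bases: GAGGTA → Tm = 18°C (< 22°C)
First 7 bases: GAGGTAG → Tm = 22°C (≥ 22°C)
Since every base adds ≥2°C, Tm only increases with n, so the threshold is first crossed at n = 7.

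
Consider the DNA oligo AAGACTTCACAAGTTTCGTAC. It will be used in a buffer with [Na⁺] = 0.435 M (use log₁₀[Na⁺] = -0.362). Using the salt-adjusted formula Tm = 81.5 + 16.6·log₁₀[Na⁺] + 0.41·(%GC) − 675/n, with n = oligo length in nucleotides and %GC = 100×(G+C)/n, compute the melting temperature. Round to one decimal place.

Length n = 21. C=5, A=7, G=3, T=6
G+C = 8, so %GC = 8/21 × 100 = 38.095%
Salt term: 16.6 × (-0.362) = -6.009
GC term: 0.41 × 38.095 = 15.619; length term: −675/21 = −32.143
Tm = 81.5 + (-6.009) + 15.619 − 32.143 = 58.967 → 59.0°C

59.0°C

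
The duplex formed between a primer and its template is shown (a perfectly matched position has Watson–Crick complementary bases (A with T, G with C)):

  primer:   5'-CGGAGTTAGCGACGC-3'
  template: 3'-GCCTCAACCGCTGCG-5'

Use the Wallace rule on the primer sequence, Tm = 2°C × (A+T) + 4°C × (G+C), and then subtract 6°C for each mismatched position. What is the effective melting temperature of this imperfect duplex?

Primer base counts: A=3, T=2, G=6, C=4 → A+T=5, G+C=10
Perfect-match Tm = 2(5) + 4(10) = 10 + 40 = 50°C
Mismatches (positions where the bases are not complementary): 1 (at position 8)
Effective Tm = 50 − 1×6 = 50 − 6 = 44°C

44°C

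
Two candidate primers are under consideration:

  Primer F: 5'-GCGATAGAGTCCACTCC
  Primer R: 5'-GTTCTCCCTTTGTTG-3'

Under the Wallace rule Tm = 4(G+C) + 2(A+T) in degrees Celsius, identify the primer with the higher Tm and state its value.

Primer F, 54°C

Primer F: A+T=7, G+C=10 → Tm = 2(7)+4(10) = 54°C
Primer R: A+T=8, G+C=7 → Tm = 2(8)+4(7) = 44°C
54°C vs 44°C → primer F is higher.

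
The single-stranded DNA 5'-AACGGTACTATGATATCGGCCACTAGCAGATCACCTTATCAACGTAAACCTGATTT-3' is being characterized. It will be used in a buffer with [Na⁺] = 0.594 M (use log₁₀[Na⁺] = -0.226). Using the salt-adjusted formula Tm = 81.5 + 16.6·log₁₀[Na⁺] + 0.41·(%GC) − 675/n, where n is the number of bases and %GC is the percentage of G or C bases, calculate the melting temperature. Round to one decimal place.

82.5°C

Length n = 56. Scanning the sequence gives A=18, T=15, G=9, C=14.
G+C = 23, so %GC = 23/56 × 100 = 41.071%
Salt term: 16.6 × (-0.226) = -3.752
GC term: 0.41 × 41.071 = 16.839; length term: −675/56 = −12.054
Tm = 81.5 + (-3.752) + 16.839 − 12.054 = 82.533 → 82.5°C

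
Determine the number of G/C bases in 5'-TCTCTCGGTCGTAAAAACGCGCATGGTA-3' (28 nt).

14

G=7, C=7, A=7, T=7
Total G or C: 7 + 7 = 14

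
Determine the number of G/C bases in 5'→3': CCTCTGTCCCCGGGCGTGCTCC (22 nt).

17

Scanning the sequence gives C=11, T=5, G=6, A=0.
G+C = 6 + 11 = 17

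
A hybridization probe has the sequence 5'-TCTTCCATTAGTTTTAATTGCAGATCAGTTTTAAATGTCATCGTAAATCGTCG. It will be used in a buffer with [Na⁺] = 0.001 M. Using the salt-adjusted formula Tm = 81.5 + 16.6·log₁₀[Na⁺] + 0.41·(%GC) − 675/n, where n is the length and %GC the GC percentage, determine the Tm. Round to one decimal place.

Length n = 53. Base counts: T=22, A=14, C=9, G=8
G+C = 17, so %GC = 17/53 × 100 = 32.075%
Salt term: 16.6 × (-3) = -49.8
GC term: 0.41 × 32.075 = 13.151; length term: −675/53 = −12.736
Tm = 81.5 + (-49.8) + 13.151 − 12.736 = 32.115 → 32.1°C

32.1°C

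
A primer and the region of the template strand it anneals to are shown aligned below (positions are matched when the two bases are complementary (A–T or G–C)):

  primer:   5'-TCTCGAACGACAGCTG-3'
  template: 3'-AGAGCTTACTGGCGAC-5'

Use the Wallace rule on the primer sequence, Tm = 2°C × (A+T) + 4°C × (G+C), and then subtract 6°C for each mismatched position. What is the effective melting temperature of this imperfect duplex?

Primer base counts: A=4, T=3, G=4, C=5 → A+T=7, G+C=9
Perfect-match Tm = 2(7) + 4(9) = 14 + 36 = 50°C
Mismatches (positions where the bases are not complementary): 2 (at positions 8, 12)
Effective Tm = 50 − 2×6 = 50 − 12 = 38°C

38°C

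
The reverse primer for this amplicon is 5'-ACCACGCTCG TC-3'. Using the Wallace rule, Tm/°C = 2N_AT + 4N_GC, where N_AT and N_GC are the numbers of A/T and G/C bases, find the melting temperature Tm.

40°C

Scanning the sequence gives C=6, G=2, A=2, T=2.
A+T = 4, G+C = 8
Tm = 2×4 + 4×8 = 40°C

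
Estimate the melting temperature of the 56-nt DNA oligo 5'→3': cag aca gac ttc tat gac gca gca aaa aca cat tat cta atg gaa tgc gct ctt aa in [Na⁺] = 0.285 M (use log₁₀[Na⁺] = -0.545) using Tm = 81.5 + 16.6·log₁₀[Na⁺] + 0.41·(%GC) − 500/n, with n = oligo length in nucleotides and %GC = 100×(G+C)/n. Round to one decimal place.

Length n = 56. G=9, C=13, T=13, A=21
G+C = 22, so %GC = 22/56 × 100 = 39.286%
Salt term: 16.6 × (-0.545) = -9.047
GC term: 0.41 × 39.286 = 16.107; length term: −500/56 = −8.929
Tm = 81.5 + (-9.047) + 16.107 − 8.929 = 79.631 → 79.6°C

79.6°C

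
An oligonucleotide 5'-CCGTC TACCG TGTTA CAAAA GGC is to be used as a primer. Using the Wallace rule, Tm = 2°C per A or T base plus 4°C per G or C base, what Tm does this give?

70°C

Base counts: T=5, C=7, A=6, G=5
A+T = 11, G+C = 12
Tm = 2×11 + 4×12 = 70°C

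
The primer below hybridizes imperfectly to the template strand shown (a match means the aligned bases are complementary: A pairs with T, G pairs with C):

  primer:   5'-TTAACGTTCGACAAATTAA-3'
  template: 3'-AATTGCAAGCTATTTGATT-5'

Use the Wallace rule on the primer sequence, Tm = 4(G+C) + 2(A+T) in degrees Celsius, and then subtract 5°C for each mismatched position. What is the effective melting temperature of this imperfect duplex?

38°C

Primer base counts: A=8, T=6, G=2, C=3 → A+T=14, G+C=5
Perfect-match Tm = 2(14) + 4(5) = 28 + 20 = 48°C
Mismatches (positions where the bases are not complementary): 2 (at positions 12, 16)
Effective Tm = 48 − 2×5 = 48 − 10 = 38°C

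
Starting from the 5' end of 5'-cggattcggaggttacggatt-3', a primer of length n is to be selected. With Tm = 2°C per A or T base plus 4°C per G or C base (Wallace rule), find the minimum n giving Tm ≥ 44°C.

First 13 bases: CGGATTCGGAGGT → Tm = 42°C (< 44°C)
First 14 bases: CGGATTCGGAGGTT → Tm = 44°C (≥ 44°C)
Each additional base adds 2°C (A/T) or 4°C (G/C), so Tm is non-decreasing in n; n = 14 is the first length to reach 44°C.

n = 14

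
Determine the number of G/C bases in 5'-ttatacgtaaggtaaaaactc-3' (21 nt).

Counting bases: G=3, A=9, C=3, T=6
G+C = 3 + 3 = 6

6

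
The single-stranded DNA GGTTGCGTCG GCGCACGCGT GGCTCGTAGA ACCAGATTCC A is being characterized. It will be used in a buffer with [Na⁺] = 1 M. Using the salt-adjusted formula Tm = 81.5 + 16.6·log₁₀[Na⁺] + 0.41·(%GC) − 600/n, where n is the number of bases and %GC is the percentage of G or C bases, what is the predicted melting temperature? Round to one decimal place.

92.9°C

Length n = 41. Base counts: T=8, G=14, A=7, C=12
G+C = 26, so %GC = 26/41 × 100 = 63.415%
Salt term: 16.6 × (0) = 0
GC term: 0.41 × 63.415 = 26; length term: −600/41 = −14.634
Tm = 81.5 + (0) + 26 − 14.634 = 92.866 → 92.9°C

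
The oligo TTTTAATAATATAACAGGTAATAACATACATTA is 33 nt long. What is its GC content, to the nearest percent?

15%

Base counts: C=3, A=16, T=12, G=2
G+C = 2 + 3 = 5 out of 33 bases
%GC = 5/33 × 100 = 15.15% ≈ 15%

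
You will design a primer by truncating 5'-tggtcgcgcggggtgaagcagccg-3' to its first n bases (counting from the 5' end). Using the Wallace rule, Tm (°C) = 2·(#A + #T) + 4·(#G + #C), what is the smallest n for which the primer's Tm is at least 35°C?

First 9 bases: TGGTCGCGC → Tm = 32°C (< 35°C)
First 10 bases: TGGTCGCGCG → Tm = 36°C (≥ 35°C)
Each additional base adds 2°C (A/T) or 4°C (G/C), so Tm is non-decreasing in n; n = 10 is the first length to reach 35°C.

n = 10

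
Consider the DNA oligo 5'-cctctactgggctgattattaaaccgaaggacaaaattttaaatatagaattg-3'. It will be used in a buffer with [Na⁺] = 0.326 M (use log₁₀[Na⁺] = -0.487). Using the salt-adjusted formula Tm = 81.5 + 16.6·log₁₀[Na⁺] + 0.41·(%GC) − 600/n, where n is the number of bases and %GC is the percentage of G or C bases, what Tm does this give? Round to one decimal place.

75.2°C

Length n = 53. Base counts: T=16, G=9, A=20, C=8
G+C = 17, so %GC = 17/53 × 100 = 32.075%
Salt term: 16.6 × (-0.487) = -8.084
GC term: 0.41 × 32.075 = 13.151; length term: −600/53 = −11.321
Tm = 81.5 + (-8.084) + 13.151 − 11.321 = 75.246 → 75.2°C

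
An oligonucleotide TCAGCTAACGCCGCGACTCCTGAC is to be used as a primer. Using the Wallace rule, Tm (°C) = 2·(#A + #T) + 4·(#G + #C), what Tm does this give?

78°C

Scanning the sequence gives G=5, A=5, C=10, T=4.
A+T = 9, G+C = 15
Tm = 2(9) + 4(15) = 18 + 60 = 78°C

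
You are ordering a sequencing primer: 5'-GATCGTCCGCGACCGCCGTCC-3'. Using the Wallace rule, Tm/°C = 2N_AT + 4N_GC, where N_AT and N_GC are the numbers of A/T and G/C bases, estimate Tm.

74°C

T=3, A=2, G=6, C=10
A+T = 5, G+C = 16
Tm = 2×5 + 4×16 = 74°C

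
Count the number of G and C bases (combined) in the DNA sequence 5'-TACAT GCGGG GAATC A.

Scanning the sequence gives G=5, T=3, A=5, C=3.
Total G or C: 5 + 3 = 8

8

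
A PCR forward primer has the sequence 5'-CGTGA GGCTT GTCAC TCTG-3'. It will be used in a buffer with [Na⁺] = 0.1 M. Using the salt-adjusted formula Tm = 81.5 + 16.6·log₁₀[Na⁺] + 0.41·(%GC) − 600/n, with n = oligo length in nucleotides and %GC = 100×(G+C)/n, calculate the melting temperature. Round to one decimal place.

Length n = 19. Base counts: T=6, G=6, A=2, C=5
G+C = 11, so %GC = 11/19 × 100 = 57.895%
Salt term: 16.6 × (-1) = -16.6
GC term: 0.41 × 57.895 = 23.737; length term: −600/19 = −31.579
Tm = 81.5 + (-16.6) + 23.737 − 31.579 = 57.058 → 57.1°C

57.1°C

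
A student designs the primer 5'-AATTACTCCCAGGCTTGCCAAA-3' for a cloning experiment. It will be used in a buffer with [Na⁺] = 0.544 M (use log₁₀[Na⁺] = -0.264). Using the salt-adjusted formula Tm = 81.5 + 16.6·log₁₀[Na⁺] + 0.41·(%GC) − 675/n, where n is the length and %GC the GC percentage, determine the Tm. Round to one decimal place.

Length n = 22. Base counts: G=3, A=7, T=5, C=7
G+C = 10, so %GC = 10/22 × 100 = 45.455%
Salt term: 16.6 × (-0.264) = -4.382
GC term: 0.41 × 45.455 = 18.637; length term: −675/22 = −30.682
Tm = 81.5 + (-4.382) + 18.637 − 30.682 = 65.073 → 65.1°C

65.1°C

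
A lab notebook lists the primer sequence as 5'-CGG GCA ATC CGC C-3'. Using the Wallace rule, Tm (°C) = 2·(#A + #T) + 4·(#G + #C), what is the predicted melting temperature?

Scanning the sequence gives T=1, A=2, G=4, C=6.
AT pairs contribute 3, GC pairs contribute 10.
Tm = 2(3) + 4(10) = 6 + 40 = 46°C

46°C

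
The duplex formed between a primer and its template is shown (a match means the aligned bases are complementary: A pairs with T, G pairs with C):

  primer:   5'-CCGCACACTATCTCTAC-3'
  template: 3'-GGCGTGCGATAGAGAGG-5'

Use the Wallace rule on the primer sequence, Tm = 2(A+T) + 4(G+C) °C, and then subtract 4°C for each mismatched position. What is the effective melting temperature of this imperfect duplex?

Primer base counts: A=4, T=4, G=1, C=8 → A+T=8, G+C=9
Perfect-match Tm = 2(8) + 4(9) = 16 + 36 = 52°C
Mismatches (positions where the bases are not complementary): 2 (at positions 7, 16)
Effective Tm = 52 − 2×4 = 52 − 8 = 44°C

44°C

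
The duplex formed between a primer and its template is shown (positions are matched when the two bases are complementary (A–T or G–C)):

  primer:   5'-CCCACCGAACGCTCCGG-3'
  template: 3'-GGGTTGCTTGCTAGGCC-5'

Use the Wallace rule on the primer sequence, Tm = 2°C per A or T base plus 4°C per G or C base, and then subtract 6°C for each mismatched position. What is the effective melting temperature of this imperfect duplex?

Primer base counts: A=3, T=1, G=4, C=9 → A+T=4, G+C=13
Perfect-match Tm = 2(4) + 4(13) = 8 + 52 = 60°C
Mismatches (positions where the bases are not complementary): 2 (at positions 5, 12)
Effective Tm = 60 − 2×6 = 60 − 12 = 48°C

48°C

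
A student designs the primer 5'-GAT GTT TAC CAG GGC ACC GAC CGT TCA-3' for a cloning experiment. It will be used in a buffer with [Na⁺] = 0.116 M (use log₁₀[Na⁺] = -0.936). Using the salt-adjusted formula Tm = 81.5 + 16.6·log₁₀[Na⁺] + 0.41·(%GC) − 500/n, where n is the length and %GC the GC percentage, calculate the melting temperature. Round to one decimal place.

70.2°C

Length n = 27. Counting bases: G=7, T=6, C=8, A=6
G+C = 15, so %GC = 15/27 × 100 = 55.556%
Salt term: 16.6 × (-0.936) = -15.538
GC term: 0.41 × 55.556 = 22.778; length term: −500/27 = −18.519
Tm = 81.5 + (-15.538) + 22.778 − 18.519 = 70.221 → 70.2°C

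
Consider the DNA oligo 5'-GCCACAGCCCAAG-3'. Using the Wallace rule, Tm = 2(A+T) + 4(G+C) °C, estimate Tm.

44°C

Base counts: G=3, C=6, A=4, T=0
A+T = 4, G+C = 9
Tm = 2(4) + 4(9) = 8 + 36 = 44°C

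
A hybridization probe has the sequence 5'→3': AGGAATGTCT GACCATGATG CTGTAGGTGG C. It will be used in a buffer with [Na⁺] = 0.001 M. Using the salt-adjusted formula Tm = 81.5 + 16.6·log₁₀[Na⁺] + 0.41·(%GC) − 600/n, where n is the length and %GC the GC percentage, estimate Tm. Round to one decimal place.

Length n = 31. Counting bases: T=8, G=11, C=5, A=7
G+C = 16, so %GC = 16/31 × 100 = 51.613%
Salt term: 16.6 × (-3) = -49.8
GC term: 0.41 × 51.613 = 21.161; length term: −600/31 = −19.355
Tm = 81.5 + (-49.8) + 21.161 − 19.355 = 33.506 → 33.5°C

33.5°C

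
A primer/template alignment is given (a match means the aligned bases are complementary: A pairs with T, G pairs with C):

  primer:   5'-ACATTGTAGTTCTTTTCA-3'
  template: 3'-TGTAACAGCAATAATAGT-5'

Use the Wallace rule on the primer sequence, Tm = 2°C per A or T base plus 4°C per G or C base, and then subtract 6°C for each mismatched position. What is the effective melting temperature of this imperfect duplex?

Primer base counts: A=4, T=9, G=2, C=3 → A+T=13, G+C=5
Perfect-match Tm = 2(13) + 4(5) = 26 + 20 = 46°C
Mismatches (positions where the bases are not complementary): 3 (at positions 8, 12, 15)
Effective Tm = 46 − 3×6 = 46 − 18 = 28°C

28°C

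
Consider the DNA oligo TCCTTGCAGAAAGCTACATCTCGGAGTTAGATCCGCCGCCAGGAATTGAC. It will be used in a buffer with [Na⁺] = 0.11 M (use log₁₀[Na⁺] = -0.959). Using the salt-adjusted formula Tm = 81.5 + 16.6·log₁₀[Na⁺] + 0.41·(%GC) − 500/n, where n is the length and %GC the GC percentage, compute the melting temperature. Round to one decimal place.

Length n = 50. Counting bases: G=12, T=11, C=14, A=13
G+C = 26, so %GC = 26/50 × 100 = 52%
Salt term: 16.6 × (-0.959) = -15.919
GC term: 0.41 × 52 = 21.32; length term: −500/50 = −10
Tm = 81.5 + (-15.919) + 21.32 − 10 = 76.901 → 76.9°C

76.9°C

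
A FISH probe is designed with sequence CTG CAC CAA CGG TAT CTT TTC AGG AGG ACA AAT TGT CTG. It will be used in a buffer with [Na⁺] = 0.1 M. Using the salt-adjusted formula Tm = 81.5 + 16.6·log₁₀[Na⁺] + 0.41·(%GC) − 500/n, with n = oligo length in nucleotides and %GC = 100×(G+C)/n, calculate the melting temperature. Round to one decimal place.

71.0°C

Length n = 39. Base counts: G=9, C=9, A=10, T=11
G+C = 18, so %GC = 18/39 × 100 = 46.154%
Salt term: 16.6 × (-1) = -16.6
GC term: 0.41 × 46.154 = 18.923; length term: −500/39 = −12.821
Tm = 81.5 + (-16.6) + 18.923 − 12.821 = 71.002 → 71.0°C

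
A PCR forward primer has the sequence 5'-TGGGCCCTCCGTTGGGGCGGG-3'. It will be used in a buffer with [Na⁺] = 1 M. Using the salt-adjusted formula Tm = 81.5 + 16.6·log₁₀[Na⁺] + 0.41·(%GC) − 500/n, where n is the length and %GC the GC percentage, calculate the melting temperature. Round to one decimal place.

90.9°C

Length n = 21. Counting bases: G=11, A=0, T=4, C=6
G+C = 17, so %GC = 17/21 × 100 = 80.952%
Salt term: 16.6 × (0) = 0
GC term: 0.41 × 80.952 = 33.19; length term: −500/21 = −23.81
Tm = 81.5 + (0) + 33.19 − 23.81 = 90.88 → 90.9°C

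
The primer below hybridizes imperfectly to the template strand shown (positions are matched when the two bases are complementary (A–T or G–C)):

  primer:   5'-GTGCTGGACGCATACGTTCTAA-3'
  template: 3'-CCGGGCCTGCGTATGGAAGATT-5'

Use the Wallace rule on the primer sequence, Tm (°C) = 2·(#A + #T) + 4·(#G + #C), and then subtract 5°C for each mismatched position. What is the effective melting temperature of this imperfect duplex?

Primer base counts: A=5, T=6, G=6, C=5 → A+T=11, G+C=11
Perfect-match Tm = 2(11) + 4(11) = 22 + 44 = 66°C
Mismatches (positions where the bases are not complementary): 4 (at positions 2, 3, 5, 16)
Effective Tm = 66 − 4×5 = 66 − 20 = 46°C

46°C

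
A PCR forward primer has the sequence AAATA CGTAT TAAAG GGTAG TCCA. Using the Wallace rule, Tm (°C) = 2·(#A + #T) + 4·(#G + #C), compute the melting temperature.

Counting bases: A=10, T=6, G=5, C=3
A+T = 16, G+C = 8
Tm = 2(16) + 4(8) = 32 + 32 = 64°C

64°C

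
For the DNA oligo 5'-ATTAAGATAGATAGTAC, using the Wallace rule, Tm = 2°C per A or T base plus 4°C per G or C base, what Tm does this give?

42°C

G=3, T=5, A=8, C=1
AT pairs contribute 13, GC pairs contribute 4.
Tm = 2(13) + 4(4) = 26 + 16 = 42°C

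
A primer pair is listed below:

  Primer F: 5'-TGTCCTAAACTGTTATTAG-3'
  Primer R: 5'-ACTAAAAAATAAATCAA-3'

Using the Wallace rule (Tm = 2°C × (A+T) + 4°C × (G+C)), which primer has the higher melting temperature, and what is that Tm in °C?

Primer F, 50°C

Primer F: A+T=13, G+C=6 → Tm = 2(13)+4(6) = 50°C
Primer R: A+T=15, G+C=2 → Tm = 2(15)+4(2) = 38°C
50°C vs 38°C → primer F is higher.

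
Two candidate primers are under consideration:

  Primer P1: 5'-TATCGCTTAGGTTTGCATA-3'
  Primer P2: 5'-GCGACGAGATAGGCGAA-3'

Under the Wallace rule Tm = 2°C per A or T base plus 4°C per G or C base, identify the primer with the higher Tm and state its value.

Primer P2, 54°C

Primer P1: A+T=12, G+C=7 → Tm = 2(12)+4(7) = 52°C
Primer P2: A+T=7, G+C=10 → Tm = 2(7)+4(10) = 54°C
52°C vs 54°C → primer P2 is higher.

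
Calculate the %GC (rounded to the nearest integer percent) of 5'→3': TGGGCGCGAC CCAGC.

A=2, T=1, C=6, G=6
G+C = 6 + 6 = 12 out of 15 bases
%GC = 12/15 × 100 = 80% ≈ 80%

80%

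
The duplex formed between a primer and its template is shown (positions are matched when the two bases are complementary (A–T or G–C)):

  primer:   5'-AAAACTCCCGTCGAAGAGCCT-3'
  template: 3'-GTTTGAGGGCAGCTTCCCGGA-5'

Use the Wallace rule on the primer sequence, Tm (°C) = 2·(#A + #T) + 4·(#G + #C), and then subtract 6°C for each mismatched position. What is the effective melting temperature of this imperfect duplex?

Primer base counts: A=7, T=3, G=4, C=7 → A+T=10, G+C=11
Perfect-match Tm = 2(10) + 4(11) = 20 + 44 = 64°C
Mismatches (positions where the bases are not complementary): 2 (at positions 1, 17)
Effective Tm = 64 − 2×6 = 64 − 12 = 52°C

52°C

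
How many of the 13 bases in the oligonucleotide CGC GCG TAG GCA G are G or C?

10

Base counts: T=1, C=4, G=6, A=2
G+C = 6 + 4 = 10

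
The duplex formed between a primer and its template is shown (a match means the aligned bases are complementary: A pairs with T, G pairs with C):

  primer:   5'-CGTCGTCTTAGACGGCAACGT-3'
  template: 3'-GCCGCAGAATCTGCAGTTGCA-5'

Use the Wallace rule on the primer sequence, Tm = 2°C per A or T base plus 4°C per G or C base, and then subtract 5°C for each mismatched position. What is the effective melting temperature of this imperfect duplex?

56°C

Primer base counts: A=4, T=5, G=6, C=6 → A+T=9, G+C=12
Perfect-match Tm = 2(9) + 4(12) = 18 + 48 = 66°C
Mismatches (positions where the bases are not complementary): 2 (at positions 3, 15)
Effective Tm = 66 − 2×5 = 66 − 10 = 56°C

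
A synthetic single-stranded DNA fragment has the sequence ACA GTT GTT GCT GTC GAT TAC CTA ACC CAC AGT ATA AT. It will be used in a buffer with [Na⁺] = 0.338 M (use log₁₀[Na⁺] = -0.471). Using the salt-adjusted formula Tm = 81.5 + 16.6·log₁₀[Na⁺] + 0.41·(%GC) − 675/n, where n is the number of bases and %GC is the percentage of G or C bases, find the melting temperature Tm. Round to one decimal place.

72.1°C

Length n = 38. C=9, G=6, T=12, A=11
G+C = 15, so %GC = 15/38 × 100 = 39.474%
Salt term: 16.6 × (-0.471) = -7.819
GC term: 0.41 × 39.474 = 16.184; length term: −675/38 = −17.763
Tm = 81.5 + (-7.819) + 16.184 − 17.763 = 72.102 → 72.1°C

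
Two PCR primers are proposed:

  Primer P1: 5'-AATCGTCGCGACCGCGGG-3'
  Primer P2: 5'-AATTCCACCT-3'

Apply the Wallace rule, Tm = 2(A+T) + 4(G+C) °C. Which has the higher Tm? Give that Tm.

Primer P1, 62°C

Primer P1: A+T=5, G+C=13 → Tm = 2(5)+4(13) = 62°C
Primer P2: A+T=6, G+C=4 → Tm = 2(6)+4(4) = 28°C
62°C vs 28°C → primer P1 is higher.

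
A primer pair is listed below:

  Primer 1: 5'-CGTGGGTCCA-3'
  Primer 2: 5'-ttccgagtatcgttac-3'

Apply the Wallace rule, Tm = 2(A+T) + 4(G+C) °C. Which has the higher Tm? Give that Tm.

Primer 1: A+T=3, G+C=7 → Tm = 2(3)+4(7) = 34°C
Primer 2: A+T=9, G+C=7 → Tm = 2(9)+4(7) = 46°C
34°C vs 46°C → primer 2 is higher.

Primer 2, 46°C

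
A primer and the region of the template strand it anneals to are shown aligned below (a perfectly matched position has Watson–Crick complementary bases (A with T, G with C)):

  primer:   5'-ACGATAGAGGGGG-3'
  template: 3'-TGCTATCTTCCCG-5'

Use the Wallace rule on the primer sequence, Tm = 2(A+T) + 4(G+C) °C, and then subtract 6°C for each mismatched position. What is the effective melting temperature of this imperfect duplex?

30°C

Primer base counts: A=4, T=1, G=7, C=1 → A+T=5, G+C=8
Perfect-match Tm = 2(5) + 4(8) = 10 + 32 = 42°C
Mismatches (positions where the bases are not complementary): 2 (at positions 9, 13)
Effective Tm = 42 − 2×6 = 42 − 12 = 30°C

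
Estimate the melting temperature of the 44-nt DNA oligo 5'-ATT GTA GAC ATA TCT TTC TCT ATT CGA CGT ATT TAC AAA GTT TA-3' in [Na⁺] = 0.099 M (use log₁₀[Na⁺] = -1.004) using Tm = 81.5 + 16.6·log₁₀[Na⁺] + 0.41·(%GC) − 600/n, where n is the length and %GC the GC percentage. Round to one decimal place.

62.4°C

Length n = 44. Counting bases: T=19, A=13, C=7, G=5
G+C = 12, so %GC = 12/44 × 100 = 27.273%
Salt term: 16.6 × (-1.004) = -16.666
GC term: 0.41 × 27.273 = 11.182; length term: −600/44 = −13.636
Tm = 81.5 + (-16.666) + 11.182 − 13.636 = 62.38 → 62.4°C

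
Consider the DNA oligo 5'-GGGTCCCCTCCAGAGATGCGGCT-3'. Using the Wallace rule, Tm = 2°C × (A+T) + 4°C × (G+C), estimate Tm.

Base counts: A=3, T=4, G=8, C=8
AT pairs contribute 7, GC pairs contribute 16.
Tm = 4·16 + 2·7 = 64 + 14 = 78°C

78°C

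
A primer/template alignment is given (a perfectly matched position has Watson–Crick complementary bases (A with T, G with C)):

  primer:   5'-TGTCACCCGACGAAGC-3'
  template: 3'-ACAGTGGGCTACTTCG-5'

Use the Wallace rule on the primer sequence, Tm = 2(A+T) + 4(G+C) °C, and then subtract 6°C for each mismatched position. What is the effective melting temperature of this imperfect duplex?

Primer base counts: A=4, T=2, G=4, C=6 → A+T=6, G+C=10
Perfect-match Tm = 2(6) + 4(10) = 12 + 40 = 52°C
Mismatches (positions where the bases are not complementary): 1 (at position 11)
Effective Tm = 52 − 1×6 = 52 − 6 = 46°C

46°C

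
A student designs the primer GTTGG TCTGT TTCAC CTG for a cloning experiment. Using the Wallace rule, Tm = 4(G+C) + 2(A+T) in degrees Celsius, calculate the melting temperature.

54°C

G=5, A=1, T=8, C=4
AT pairs contribute 9, GC pairs contribute 9.
Tm = 2×9 + 4×9 = 54°C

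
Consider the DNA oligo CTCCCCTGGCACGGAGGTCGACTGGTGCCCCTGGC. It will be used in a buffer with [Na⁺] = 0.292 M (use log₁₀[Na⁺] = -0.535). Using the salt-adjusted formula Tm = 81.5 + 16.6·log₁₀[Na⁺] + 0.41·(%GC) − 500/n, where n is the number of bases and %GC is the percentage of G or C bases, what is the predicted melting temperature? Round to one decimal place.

Length n = 35. Scanning the sequence gives A=3, C=14, G=12, T=6.
G+C = 26, so %GC = 26/35 × 100 = 74.286%
Salt term: 16.6 × (-0.535) = -8.881
GC term: 0.41 × 74.286 = 30.457; length term: −500/35 = −14.286
Tm = 81.5 + (-8.881) + 30.457 − 14.286 = 88.79 → 88.8°C

88.8°C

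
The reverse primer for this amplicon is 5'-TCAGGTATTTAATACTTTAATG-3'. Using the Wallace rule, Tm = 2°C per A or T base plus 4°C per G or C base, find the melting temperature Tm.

Scanning the sequence gives A=7, C=2, T=10, G=3.
So N_AT = 17 and N_GC = 5.
Tm = 2×17 + 4×5 = 54°C

54°C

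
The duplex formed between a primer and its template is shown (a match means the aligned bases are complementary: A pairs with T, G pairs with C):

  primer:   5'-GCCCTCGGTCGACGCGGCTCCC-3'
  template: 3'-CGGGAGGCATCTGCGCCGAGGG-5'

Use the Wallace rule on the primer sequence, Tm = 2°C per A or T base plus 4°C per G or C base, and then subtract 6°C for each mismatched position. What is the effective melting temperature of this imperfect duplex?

68°C

Primer base counts: A=1, T=3, G=7, C=11 → A+T=4, G+C=18
Perfect-match Tm = 2(4) + 4(18) = 8 + 72 = 80°C
Mismatches (positions where the bases are not complementary): 2 (at positions 7, 10)
Effective Tm = 80 − 2×6 = 80 − 12 = 68°C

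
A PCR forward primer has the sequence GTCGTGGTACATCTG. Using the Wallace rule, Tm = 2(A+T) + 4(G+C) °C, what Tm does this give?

C=3, T=5, G=5, A=2
A+T = 7, G+C = 8
Tm = 2(7) + 4(8) = 14 + 32 = 46°C

46°C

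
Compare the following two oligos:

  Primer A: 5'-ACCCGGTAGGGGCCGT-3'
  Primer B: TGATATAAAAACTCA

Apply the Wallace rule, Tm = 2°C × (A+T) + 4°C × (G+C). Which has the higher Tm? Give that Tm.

Primer A, 56°C

Primer A: A+T=4, G+C=12 → Tm = 2(4)+4(12) = 56°C
Primer B: A+T=12, G+C=3 → Tm = 2(12)+4(3) = 36°C
56°C vs 36°C → primer A is higher.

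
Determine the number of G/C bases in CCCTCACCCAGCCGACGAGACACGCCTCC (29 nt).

21

Counting bases: G=5, A=6, C=16, T=2
Total G or C: 5 + 16 = 21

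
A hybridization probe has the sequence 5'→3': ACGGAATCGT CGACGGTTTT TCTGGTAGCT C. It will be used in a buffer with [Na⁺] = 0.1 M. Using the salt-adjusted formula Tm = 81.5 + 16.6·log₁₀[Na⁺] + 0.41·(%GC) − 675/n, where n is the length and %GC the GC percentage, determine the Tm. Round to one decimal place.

64.3°C

Length n = 31. Scanning the sequence gives A=5, C=7, G=9, T=10.
G+C = 16, so %GC = 16/31 × 100 = 51.613%
Salt term: 16.6 × (-1) = -16.6
GC term: 0.41 × 51.613 = 21.161; length term: −675/31 = −21.774
Tm = 81.5 + (-16.6) + 21.161 − 21.774 = 64.287 → 64.3°C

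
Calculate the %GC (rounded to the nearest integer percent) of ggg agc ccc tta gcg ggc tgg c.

77%

Counting bases: C=7, T=3, G=10, A=2
G+C = 10 + 7 = 17 out of 22 bases
%GC = 17/22 × 100 = 77.27% ≈ 77%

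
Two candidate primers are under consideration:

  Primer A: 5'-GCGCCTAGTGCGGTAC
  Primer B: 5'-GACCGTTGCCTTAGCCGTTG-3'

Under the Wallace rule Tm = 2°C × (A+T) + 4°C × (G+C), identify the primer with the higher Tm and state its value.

Primer A: A+T=5, G+C=11 → Tm = 2(5)+4(11) = 54°C
Primer B: A+T=8, G+C=12 → Tm = 2(8)+4(12) = 64°C
54°C vs 64°C → primer B is higher.

Primer B, 64°C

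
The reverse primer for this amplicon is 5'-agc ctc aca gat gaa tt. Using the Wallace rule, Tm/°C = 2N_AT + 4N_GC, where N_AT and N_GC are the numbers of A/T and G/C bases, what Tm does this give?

48°C

Scanning the sequence gives A=6, T=4, G=3, C=4.
AT pairs contribute 10, GC pairs contribute 7.
Tm = 2(10) + 4(7) = 20 + 28 = 48°C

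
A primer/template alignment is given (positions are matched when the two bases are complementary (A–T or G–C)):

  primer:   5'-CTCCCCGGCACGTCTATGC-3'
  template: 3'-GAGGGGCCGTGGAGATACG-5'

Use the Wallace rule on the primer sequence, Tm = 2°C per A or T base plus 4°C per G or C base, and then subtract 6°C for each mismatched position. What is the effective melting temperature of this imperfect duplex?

58°C

Primer base counts: A=2, T=4, G=4, C=9 → A+T=6, G+C=13
Perfect-match Tm = 2(6) + 4(13) = 12 + 52 = 64°C
Mismatches (positions where the bases are not complementary): 1 (at position 12)
Effective Tm = 64 − 1×6 = 64 − 6 = 58°C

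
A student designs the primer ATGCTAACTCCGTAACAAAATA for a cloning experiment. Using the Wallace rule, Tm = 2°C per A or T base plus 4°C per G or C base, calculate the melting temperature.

58°C

Counting bases: G=2, A=10, C=5, T=5
So N_AT = 15 and N_GC = 7.
Tm = 2(15) + 4(7) = 30 + 28 = 58°C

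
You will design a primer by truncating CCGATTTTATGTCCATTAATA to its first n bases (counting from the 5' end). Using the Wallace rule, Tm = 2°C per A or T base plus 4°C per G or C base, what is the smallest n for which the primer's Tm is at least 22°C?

First 7 bases: CCGATTT → Tm = 20°C (< 22°C)
First 8 bases: CCGATTTT → Tm = 22°C (≥ 22°C)
Since every base adds ≥2°C, Tm only increases with n, so the threshold is first crossed at n = 8.

n = 8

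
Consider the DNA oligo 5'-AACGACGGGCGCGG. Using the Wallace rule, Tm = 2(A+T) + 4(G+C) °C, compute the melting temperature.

50°C

Scanning the sequence gives C=4, T=0, G=7, A=3.
A+T = 3, G+C = 11
Tm = 4·11 + 2·3 = 44 + 6 = 50°C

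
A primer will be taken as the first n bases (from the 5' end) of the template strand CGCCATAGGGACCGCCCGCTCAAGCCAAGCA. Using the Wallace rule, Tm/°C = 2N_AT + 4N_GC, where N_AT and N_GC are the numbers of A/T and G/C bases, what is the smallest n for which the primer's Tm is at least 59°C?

n = 17

First 16 bases: CGCCATAGGGACCGCC → Tm = 56°C (< 59°C)
First 17 bases: CGCCATAGGGACCGCCC → Tm = 60°C (≥ 59°C)
Since every base adds ≥2°C, Tm only increases with n, so the threshold is first crossed at n = 17.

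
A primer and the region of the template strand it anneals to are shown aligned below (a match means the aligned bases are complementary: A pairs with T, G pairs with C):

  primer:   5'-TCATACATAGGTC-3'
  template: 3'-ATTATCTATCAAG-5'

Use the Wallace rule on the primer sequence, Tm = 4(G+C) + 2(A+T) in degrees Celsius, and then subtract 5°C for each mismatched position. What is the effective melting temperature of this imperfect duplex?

21°C

Primer base counts: A=4, T=4, G=2, C=3 → A+T=8, G+C=5
Perfect-match Tm = 2(8) + 4(5) = 16 + 20 = 36°C
Mismatches (positions where the bases are not complementary): 3 (at positions 2, 6, 11)
Effective Tm = 36 − 3×5 = 36 − 15 = 21°C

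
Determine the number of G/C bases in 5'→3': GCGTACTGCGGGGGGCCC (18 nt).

Counting bases: C=6, T=2, A=1, G=9
Total G or C: 9 + 6 = 15

15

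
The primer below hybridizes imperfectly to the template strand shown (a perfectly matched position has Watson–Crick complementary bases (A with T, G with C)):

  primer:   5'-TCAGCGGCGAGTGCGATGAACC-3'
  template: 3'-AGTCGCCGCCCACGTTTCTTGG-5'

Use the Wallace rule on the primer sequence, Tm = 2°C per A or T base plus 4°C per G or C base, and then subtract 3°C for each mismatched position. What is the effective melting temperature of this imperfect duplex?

63°C

Primer base counts: A=5, T=3, G=8, C=6 → A+T=8, G+C=14
Perfect-match Tm = 2(8) + 4(14) = 16 + 56 = 72°C
Mismatches (positions where the bases are not complementary): 3 (at positions 10, 15, 17)
Effective Tm = 72 − 3×3 = 72 − 9 = 63°C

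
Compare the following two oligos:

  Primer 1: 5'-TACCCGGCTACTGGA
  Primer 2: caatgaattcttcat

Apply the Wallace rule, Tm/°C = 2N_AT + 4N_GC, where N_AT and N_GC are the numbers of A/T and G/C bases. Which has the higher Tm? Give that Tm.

Primer 1: A+T=6, G+C=9 → Tm = 2(6)+4(9) = 48°C
Primer 2: A+T=11, G+C=4 → Tm = 2(11)+4(4) = 38°C
48°C vs 38°C → primer 1 is higher.

Primer 1, 48°C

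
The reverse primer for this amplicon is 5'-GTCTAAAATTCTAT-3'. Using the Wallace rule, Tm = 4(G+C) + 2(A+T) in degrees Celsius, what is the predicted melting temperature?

G=1, T=6, C=2, A=5
So N_AT = 11 and N_GC = 3.
Tm = 4·3 + 2·11 = 12 + 22 = 34°C

34°C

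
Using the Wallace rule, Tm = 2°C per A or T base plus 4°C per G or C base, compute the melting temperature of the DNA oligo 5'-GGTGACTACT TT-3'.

34°C

A=2, G=3, C=2, T=5
A+T = 7, G+C = 5
Tm = 2×7 + 4×5 = 34°C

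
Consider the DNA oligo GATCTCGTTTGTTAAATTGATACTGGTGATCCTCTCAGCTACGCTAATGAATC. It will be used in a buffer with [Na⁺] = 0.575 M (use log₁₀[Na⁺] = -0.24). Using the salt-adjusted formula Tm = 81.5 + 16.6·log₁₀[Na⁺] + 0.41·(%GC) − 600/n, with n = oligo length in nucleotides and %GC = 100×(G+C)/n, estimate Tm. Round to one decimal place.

Length n = 53. C=11, A=13, T=19, G=10
G+C = 21, so %GC = 21/53 × 100 = 39.623%
Salt term: 16.6 × (-0.24) = -3.984
GC term: 0.41 × 39.623 = 16.245; length term: −600/53 = −11.321
Tm = 81.5 + (-3.984) + 16.245 − 11.321 = 82.44 → 82.4°C

82.4°C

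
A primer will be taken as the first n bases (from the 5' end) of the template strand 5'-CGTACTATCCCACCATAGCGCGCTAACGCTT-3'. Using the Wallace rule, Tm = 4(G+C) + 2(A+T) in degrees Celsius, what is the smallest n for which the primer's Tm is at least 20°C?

n = 7

First 6 bases: CGTACT → Tm = 18°C (< 20°C)
First 7 bases: CGTACTA → Tm = 20°C (≥ 20°C)
Since every base adds ≥2°C, Tm only increases with n, so the threshold is first crossed at n = 7.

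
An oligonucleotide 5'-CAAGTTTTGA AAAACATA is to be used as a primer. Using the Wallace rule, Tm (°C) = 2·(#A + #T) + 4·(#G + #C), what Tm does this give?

Counting bases: G=2, T=5, C=2, A=9
A+T = 14, G+C = 4
Tm = 2(14) + 4(4) = 28 + 16 = 44°C

44°C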